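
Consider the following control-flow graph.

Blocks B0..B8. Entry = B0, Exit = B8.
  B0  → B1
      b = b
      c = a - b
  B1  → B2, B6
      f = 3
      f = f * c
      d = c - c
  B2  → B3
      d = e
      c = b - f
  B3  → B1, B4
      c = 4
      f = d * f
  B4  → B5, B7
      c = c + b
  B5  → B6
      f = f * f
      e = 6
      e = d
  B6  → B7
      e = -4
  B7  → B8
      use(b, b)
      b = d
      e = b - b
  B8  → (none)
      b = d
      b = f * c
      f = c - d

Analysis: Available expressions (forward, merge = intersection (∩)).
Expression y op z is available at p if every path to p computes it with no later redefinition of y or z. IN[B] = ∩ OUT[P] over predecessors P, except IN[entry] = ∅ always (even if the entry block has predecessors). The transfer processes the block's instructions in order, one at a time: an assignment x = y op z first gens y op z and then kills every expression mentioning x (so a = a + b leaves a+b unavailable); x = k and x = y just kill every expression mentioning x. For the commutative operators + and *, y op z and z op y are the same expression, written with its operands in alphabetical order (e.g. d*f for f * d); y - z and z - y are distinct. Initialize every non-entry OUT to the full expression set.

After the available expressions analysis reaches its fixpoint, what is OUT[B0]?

Fixpoint table:
  B0:  IN={}  OUT={a-b}
  B1:  IN={a-b}  OUT={a-b, c-c}
  B2:  IN={a-b, c-c}  OUT={a-b, b-f}
  B3:  IN={a-b, b-f}  OUT={a-b}
  B4:  IN={a-b}  OUT={a-b}
  B5:  IN={a-b}  OUT={a-b}
  B6:  IN={a-b}  OUT={a-b}
  B7:  IN={a-b}  OUT={b-b}
  B8:  IN={b-b}  OUT={c-d}

B0 is the boundary node: IN[B0] = {}
Applying B0's transfer function to that IN value gives OUT[B0] (row B0 above).

Answer: {a-b}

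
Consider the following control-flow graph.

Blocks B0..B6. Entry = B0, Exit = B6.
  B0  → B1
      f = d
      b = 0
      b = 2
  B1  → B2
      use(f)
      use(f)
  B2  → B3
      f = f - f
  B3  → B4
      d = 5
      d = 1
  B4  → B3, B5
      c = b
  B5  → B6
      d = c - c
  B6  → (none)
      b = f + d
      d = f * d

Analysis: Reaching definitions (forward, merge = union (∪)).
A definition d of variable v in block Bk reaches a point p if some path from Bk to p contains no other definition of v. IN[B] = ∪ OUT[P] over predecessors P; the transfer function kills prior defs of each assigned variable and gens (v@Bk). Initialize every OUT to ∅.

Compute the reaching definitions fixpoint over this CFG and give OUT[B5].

Converged values:
  B0:   IN={}   OUT={b@B0, f@B0}
  B1:   IN={b@B0, f@B0}   OUT={b@B0, f@B0}
  B2:   IN={b@B0, f@B0}   OUT={b@B0, f@B2}
  B3:   IN={b@B0, c@B4, d@B3, f@B2}   OUT={b@B0, c@B4, d@B3, f@B2}
  B4:   IN={b@B0, c@B4, d@B3, f@B2}   OUT={b@B0, c@B4, d@B3, f@B2}
  B5:   IN={b@B0, c@B4, d@B3, f@B2}   OUT={b@B0, c@B4, d@B5, f@B2}
  B6:   IN={b@B0, c@B4, d@B5, f@B2}   OUT={b@B6, c@B4, d@B6, f@B2}

Merge at B5: IN[B5] = OUT[B4] = {b@B0, c@B4, d@B3, f@B2}
Applying B5's transfer function to that IN value gives OUT[B5] (row B5 above).

Answer: {b@B0, c@B4, d@B5, f@B2}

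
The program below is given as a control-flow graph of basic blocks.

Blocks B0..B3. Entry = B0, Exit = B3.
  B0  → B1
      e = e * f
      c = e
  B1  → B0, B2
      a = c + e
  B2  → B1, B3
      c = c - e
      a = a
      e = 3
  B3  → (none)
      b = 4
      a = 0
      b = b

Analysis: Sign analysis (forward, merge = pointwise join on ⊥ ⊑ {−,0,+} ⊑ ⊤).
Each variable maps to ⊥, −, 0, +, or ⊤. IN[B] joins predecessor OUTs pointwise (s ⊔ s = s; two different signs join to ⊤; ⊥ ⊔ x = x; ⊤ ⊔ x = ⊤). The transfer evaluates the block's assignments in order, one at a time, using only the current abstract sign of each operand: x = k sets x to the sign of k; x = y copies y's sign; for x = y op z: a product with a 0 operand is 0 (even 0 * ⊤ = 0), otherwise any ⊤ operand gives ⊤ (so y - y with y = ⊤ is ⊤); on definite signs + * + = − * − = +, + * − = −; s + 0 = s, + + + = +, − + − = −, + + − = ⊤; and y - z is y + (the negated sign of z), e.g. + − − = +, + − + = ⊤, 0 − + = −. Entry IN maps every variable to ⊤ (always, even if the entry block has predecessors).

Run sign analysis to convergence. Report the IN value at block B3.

Converged values:
  B0: | IN=(all ⊤) | OUT=(all ⊤)
  B1: | IN=(all ⊤) | OUT=(all ⊤)
  B2: | IN=(all ⊤) | OUT={e:+; rest ⊤}
  B3: | IN={e:+; rest ⊤} | OUT={a:0, b:+, e:+; rest ⊤}

Merge at B3: IN[B3] = OUT[B2] = {a: ⊤, b: ⊤, c: ⊤, d: ⊤, e: +, f: ⊤}

Answer: {a: ⊤, b: ⊤, c: ⊤, d: ⊤, e: +, f: ⊤}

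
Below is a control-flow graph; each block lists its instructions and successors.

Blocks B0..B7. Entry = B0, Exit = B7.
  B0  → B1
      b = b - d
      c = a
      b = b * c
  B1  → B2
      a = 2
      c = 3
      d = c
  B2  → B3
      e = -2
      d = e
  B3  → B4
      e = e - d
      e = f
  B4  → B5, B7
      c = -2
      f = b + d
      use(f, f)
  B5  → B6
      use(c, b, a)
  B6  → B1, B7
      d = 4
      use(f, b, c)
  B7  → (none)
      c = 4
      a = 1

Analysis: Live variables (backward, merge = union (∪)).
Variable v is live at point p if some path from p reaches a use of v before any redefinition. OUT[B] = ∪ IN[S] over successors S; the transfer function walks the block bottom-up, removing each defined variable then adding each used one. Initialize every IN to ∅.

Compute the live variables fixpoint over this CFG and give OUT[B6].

Fixpoint table:
  B0:  IN={a, b, d, f}  OUT={b, f}
  B1:  IN={b, f}  OUT={a, b, f}
  B2:  IN={a, b, f}  OUT={a, b, d, e, f}
  B3:  IN={a, b, d, e, f}  OUT={a, b, d}
  B4:  IN={a, b, d}  OUT={a, b, c, f}
  B5:  IN={a, b, c, f}  OUT={b, c, f}
  B6:  IN={b, c, f}  OUT={b, f}
  B7:  IN={}  OUT={}

Merge at B6: OUT[B6] = IN[B1] ⊔ IN[B7] = {b, f}

Answer: {b, f}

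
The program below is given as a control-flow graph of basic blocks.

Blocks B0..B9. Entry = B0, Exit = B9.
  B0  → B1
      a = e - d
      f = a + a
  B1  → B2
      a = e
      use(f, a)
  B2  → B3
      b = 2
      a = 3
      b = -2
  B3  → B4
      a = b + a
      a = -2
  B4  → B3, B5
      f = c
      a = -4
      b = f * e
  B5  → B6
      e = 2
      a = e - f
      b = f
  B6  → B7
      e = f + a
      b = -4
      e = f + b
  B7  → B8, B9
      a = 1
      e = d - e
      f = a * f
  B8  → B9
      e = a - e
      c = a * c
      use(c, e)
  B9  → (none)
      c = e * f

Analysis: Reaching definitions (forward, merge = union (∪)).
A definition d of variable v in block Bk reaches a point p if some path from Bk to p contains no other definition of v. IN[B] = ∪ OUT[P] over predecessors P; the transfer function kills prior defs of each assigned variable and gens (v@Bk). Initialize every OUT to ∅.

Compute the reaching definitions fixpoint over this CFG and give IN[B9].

Answer: {a@B7, b@B6, c@B8, e@B7, e@B8, f@B7}

Working:
Per-block solution:
  B0: | IN={} | OUT={a@B0, f@B0}
  B1: | IN={a@B0, f@B0} | OUT={a@B1, f@B0}
  B2: | IN={a@B1, f@B0} | OUT={a@B2, b@B2, f@B0}
  B3: | IN={a@B2, a@B4, b@B2, b@B4, f@B0, f@B4} | OUT={a@B3, b@B2, b@B4, f@B0, f@B4}
  B4: | IN={a@B3, b@B2, b@B4, f@B0, f@B4} | OUT={a@B4, b@B4, f@B4}
  B5: | IN={a@B4, b@B4, f@B4} | OUT={a@B5, b@B5, e@B5, f@B4}
  B6: | IN={a@B5, b@B5, e@B5, f@B4} | OUT={a@B5, b@B6, e@B6, f@B4}
  B7: | IN={a@B5, b@B6, e@B6, f@B4} | OUT={a@B7, b@B6, e@B7, f@B7}
  B8: | IN={a@B7, b@B6, e@B7, f@B7} | OUT={a@B7, b@B6, c@B8, e@B8, f@B7}
  B9: | IN={a@B7, b@B6, c@B8, e@B7, e@B8, f@B7} | OUT={a@B7, b@B6, c@B9, e@B7, e@B8, f@B7}

Merge at B9: IN[B9] = OUT[B7] ⊔ OUT[B8] = {a@B7, b@B6, c@B8, e@B7, e@B8, f@B7}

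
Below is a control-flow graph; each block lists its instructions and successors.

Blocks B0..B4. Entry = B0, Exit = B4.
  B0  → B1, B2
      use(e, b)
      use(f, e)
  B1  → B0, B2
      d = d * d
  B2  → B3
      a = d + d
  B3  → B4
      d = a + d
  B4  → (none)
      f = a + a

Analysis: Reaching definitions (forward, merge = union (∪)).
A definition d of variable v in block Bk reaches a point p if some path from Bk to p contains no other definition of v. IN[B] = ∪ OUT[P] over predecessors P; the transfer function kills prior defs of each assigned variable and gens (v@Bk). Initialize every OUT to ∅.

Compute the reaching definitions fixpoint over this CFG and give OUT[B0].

Fixpoint table:
  B0: | IN={d@B1} | OUT={d@B1}
  B1: | IN={d@B1} | OUT={d@B1}
  B2: | IN={d@B1} | OUT={a@B2, d@B1}
  B3: | IN={a@B2, d@B1} | OUT={a@B2, d@B3}
  B4: | IN={a@B2, d@B3} | OUT={a@B2, d@B3, f@B4}

Merge at B0 (entry node, so the boundary value {} is joined with the incoming edge(s)): IN[B0] = {} ⊔ OUT[B1] = {d@B1}
Applying B0's transfer function to that IN value gives OUT[B0] (row B0 above).

Answer: {d@B1}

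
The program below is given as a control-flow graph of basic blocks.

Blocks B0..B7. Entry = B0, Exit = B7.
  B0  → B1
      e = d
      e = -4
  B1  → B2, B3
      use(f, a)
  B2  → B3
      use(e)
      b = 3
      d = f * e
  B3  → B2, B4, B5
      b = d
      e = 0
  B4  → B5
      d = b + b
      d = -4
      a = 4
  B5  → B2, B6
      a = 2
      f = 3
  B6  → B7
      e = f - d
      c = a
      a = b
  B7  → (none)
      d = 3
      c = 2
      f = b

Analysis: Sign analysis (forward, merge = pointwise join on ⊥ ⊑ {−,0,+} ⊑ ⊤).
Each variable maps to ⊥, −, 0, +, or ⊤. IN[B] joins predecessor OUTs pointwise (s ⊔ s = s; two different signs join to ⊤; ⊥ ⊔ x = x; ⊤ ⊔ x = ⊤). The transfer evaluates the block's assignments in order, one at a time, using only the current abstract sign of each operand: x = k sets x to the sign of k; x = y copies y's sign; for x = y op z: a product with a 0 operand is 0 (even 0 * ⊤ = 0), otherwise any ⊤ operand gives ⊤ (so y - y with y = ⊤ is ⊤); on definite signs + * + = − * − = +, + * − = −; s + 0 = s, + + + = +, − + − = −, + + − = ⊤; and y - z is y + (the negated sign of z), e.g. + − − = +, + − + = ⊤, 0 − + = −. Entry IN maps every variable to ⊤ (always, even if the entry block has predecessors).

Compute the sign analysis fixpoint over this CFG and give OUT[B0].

Answer: {a: ⊤, b: ⊤, c: ⊤, d: ⊤, e: -, f: ⊤}

Trace:
Fixpoint table:
  B0:  IN=(all ⊤)  OUT={e:-; rest ⊤}
  B1:  IN={e:-; rest ⊤}  OUT={e:-; rest ⊤}
  B2:  IN=(all ⊤)  OUT={b:+; rest ⊤}
  B3:  IN=(all ⊤)  OUT={e:0; rest ⊤}
  B4:  IN={e:0; rest ⊤}  OUT={a:+, d:-, e:0; rest ⊤}
  B5:  IN={e:0; rest ⊤}  OUT={a:+, e:0, f:+; rest ⊤}
  B6:  IN={a:+, e:0, f:+; rest ⊤}  OUT={c:+, f:+; rest ⊤}
  B7:  IN={c:+, f:+; rest ⊤}  OUT={c:+, d:+; rest ⊤}

B0 is the boundary node: IN[B0] = {a: ⊤, b: ⊤, c: ⊤, d: ⊤, e: ⊤, f: ⊤}
Applying B0's transfer function to that IN value gives OUT[B0] (row B0 above).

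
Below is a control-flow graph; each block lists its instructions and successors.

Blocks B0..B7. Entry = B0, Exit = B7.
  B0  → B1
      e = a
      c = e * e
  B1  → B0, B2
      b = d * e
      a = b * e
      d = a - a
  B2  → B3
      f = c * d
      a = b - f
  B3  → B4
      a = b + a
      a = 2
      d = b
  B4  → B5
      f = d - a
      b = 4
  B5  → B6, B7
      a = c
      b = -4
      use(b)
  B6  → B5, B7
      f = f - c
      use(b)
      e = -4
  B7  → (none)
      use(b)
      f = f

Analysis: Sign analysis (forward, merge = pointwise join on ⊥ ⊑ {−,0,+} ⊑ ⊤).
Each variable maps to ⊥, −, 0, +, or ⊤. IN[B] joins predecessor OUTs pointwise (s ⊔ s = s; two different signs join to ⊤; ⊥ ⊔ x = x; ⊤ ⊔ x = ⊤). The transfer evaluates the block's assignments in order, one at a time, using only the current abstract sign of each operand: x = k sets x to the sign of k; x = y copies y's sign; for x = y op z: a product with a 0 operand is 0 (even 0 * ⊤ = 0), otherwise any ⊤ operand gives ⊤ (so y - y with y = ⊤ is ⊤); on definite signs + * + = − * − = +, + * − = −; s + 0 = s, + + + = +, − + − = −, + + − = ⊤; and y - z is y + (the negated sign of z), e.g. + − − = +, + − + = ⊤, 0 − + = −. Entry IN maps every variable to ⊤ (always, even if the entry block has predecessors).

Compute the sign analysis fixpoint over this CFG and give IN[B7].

Answer: {a: ⊤, b: -, c: ⊤, d: ⊤, e: ⊤, f: ⊤}

Working:
Converged values:
  B0: | IN=(all ⊤) | OUT=(all ⊤)
  B1: | IN=(all ⊤) | OUT=(all ⊤)
  B2: | IN=(all ⊤) | OUT=(all ⊤)
  B3: | IN=(all ⊤) | OUT={a:+; rest ⊤}
  B4: | IN={a:+; rest ⊤} | OUT={a:+, b:+; rest ⊤}
  B5: | IN=(all ⊤) | OUT={b:-; rest ⊤}
  B6: | IN={b:-; rest ⊤} | OUT={b:-, e:-; rest ⊤}
  B7: | IN={b:-; rest ⊤} | OUT={b:-; rest ⊤}

Merge at B7: IN[B7] = OUT[B5] ⊔ OUT[B6] = {a: ⊤, b: -, c: ⊤, d: ⊤, e: ⊤, f: ⊤}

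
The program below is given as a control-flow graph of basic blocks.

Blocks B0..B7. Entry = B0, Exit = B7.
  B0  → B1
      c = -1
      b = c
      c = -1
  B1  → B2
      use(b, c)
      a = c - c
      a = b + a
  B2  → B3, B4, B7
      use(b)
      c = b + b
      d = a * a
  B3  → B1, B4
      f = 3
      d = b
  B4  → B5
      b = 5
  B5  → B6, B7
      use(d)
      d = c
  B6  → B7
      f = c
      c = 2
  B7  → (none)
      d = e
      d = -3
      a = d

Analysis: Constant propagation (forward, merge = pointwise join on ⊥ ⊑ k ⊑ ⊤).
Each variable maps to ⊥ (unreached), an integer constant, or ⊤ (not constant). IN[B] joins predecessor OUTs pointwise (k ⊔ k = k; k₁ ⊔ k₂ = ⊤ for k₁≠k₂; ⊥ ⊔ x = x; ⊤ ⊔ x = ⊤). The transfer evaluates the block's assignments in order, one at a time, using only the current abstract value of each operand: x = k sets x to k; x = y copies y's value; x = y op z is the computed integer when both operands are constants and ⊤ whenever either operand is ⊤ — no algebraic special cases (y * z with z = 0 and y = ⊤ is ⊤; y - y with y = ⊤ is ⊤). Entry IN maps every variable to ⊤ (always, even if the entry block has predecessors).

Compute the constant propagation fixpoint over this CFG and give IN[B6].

Converged values:
  B0:  IN=(all ⊤)  OUT={b:-1, c:-1; rest ⊤}
  B1:  IN={b:-1; rest ⊤}  OUT={b:-1; rest ⊤}
  B2:  IN={b:-1; rest ⊤}  OUT={b:-1, c:-2; rest ⊤}
  B3:  IN={b:-1, c:-2; rest ⊤}  OUT={b:-1, c:-2, d:-1, f:3; rest ⊤}
  B4:  IN={b:-1, c:-2; rest ⊤}  OUT={b:5, c:-2; rest ⊤}
  B5:  IN={b:5, c:-2; rest ⊤}  OUT={b:5, c:-2, d:-2; rest ⊤}
  B6:  IN={b:5, c:-2, d:-2; rest ⊤}  OUT={b:5, c:2, d:-2, f:-2; rest ⊤}
  B7:  IN=(all ⊤)  OUT={a:-3, d:-3; rest ⊤}

Merge at B6: IN[B6] = OUT[B5] = {a: ⊤, b: 5, c: -2, d: -2, e: ⊤, f: ⊤}

Answer: {a: ⊤, b: 5, c: -2, d: -2, e: ⊤, f: ⊤}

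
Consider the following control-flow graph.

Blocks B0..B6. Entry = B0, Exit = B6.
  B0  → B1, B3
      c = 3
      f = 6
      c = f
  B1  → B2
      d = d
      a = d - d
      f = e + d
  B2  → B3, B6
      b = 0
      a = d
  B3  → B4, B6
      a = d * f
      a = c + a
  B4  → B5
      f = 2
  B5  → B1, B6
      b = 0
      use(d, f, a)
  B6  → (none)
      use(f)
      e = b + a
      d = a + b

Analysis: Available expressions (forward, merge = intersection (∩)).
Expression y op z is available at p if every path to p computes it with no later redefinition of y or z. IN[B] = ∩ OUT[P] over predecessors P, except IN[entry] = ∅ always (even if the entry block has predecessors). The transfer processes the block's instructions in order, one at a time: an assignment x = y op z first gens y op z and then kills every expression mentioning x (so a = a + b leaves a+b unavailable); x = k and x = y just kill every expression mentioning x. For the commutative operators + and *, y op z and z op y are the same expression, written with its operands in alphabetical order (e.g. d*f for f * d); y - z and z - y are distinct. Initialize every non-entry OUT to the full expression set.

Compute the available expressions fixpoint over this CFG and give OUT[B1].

Converged values:
  B0:   IN={}   OUT={}
  B1:   IN={}   OUT={d+e, d-d}
  B2:   IN={d+e, d-d}   OUT={d+e, d-d}
  B3:   IN={}   OUT={d*f}
  B4:   IN={d*f}   OUT={}
  B5:   IN={}   OUT={}
  B6:   IN={}   OUT={a+b}

Merge at B1: IN[B1] = OUT[B0] ∩ OUT[B5] = {}
Applying B1's transfer function to that IN value gives OUT[B1] (row B1 above).

Answer: {d+e, d-d}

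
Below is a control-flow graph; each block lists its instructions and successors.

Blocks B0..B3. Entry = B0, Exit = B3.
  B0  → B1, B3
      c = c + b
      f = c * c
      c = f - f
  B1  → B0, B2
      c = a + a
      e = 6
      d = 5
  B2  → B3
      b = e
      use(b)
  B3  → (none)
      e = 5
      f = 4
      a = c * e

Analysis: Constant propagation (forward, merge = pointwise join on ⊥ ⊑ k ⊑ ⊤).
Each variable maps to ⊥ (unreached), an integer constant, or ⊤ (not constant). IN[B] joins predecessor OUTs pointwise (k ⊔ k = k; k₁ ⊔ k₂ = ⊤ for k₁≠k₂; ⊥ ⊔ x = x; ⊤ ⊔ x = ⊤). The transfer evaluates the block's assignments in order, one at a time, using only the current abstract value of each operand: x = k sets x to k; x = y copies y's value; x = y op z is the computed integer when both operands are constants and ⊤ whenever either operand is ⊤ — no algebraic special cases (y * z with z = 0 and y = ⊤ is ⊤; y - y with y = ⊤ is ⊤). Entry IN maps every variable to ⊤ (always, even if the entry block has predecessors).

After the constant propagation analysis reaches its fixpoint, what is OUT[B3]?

Answer: {a: ⊤, b: ⊤, c: ⊤, d: ⊤, e: 5, f: 4}

Trace:
Per-block solution:
  B0:  IN=(all ⊤)  OUT=(all ⊤)
  B1:  IN=(all ⊤)  OUT={d:5, e:6; rest ⊤}
  B2:  IN={d:5, e:6; rest ⊤}  OUT={b:6, d:5, e:6; rest ⊤}
  B3:  IN=(all ⊤)  OUT={e:5, f:4; rest ⊤}

Merge at B3: IN[B3] = OUT[B0] ⊔ OUT[B2] = {a: ⊤, b: ⊤, c: ⊤, d: ⊤, e: ⊤, f: ⊤}
Applying B3's transfer function to that IN value gives OUT[B3] (row B3 above).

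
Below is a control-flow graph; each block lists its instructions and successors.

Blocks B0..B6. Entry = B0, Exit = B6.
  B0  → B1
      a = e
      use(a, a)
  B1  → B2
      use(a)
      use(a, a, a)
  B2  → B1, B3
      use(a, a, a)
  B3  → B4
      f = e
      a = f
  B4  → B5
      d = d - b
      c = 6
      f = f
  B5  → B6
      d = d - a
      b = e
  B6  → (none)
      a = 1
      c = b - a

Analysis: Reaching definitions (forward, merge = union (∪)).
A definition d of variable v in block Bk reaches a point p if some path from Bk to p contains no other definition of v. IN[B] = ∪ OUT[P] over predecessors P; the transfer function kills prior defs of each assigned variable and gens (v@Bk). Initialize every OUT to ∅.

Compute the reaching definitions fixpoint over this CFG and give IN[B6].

Converged values:
  B0:  IN={}  OUT={a@B0}
  B1:  IN={a@B0}  OUT={a@B0}
  B2:  IN={a@B0}  OUT={a@B0}
  B3:  IN={a@B0}  OUT={a@B3, f@B3}
  B4:  IN={a@B3, f@B3}  OUT={a@B3, c@B4, d@B4, f@B4}
  B5:  IN={a@B3, c@B4, d@B4, f@B4}  OUT={a@B3, b@B5, c@B4, d@B5, f@B4}
  B6:  IN={a@B3, b@B5, c@B4, d@B5, f@B4}  OUT={a@B6, b@B5, c@B6, d@B5, f@B4}

Merge at B6: IN[B6] = OUT[B5] = {a@B3, b@B5, c@B4, d@B5, f@B4}

Answer: {a@B3, b@B5, c@B4, d@B5, f@B4}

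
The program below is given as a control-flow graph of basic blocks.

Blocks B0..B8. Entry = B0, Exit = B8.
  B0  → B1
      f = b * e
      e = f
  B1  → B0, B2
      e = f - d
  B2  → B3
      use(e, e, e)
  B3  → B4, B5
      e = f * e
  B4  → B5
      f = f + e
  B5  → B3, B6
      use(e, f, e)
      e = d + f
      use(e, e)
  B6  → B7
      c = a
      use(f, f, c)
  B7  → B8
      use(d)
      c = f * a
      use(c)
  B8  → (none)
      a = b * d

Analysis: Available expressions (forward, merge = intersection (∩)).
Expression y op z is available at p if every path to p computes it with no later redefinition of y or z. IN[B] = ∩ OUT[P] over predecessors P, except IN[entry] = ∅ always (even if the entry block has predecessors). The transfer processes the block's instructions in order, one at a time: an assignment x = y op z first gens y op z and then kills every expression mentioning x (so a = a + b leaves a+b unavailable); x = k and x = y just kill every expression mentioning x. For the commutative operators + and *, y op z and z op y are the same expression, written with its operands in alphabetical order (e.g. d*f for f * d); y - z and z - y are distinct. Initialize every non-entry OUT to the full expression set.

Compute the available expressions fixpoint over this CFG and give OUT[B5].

Answer: {d+f}

Trace:
Per-block solution:
  B0:   IN={}   OUT={}
  B1:   IN={}   OUT={f-d}
  B2:   IN={f-d}   OUT={f-d}
  B3:   IN={}   OUT={}
  B4:   IN={}   OUT={}
  B5:   IN={}   OUT={d+f}
  B6:   IN={d+f}   OUT={d+f}
  B7:   IN={d+f}   OUT={a*f, d+f}
  B8:   IN={a*f, d+f}   OUT={b*d, d+f}

Merge at B5: IN[B5] = OUT[B3] ∩ OUT[B4] = {}
Applying B5's transfer function to that IN value gives OUT[B5] (row B5 above).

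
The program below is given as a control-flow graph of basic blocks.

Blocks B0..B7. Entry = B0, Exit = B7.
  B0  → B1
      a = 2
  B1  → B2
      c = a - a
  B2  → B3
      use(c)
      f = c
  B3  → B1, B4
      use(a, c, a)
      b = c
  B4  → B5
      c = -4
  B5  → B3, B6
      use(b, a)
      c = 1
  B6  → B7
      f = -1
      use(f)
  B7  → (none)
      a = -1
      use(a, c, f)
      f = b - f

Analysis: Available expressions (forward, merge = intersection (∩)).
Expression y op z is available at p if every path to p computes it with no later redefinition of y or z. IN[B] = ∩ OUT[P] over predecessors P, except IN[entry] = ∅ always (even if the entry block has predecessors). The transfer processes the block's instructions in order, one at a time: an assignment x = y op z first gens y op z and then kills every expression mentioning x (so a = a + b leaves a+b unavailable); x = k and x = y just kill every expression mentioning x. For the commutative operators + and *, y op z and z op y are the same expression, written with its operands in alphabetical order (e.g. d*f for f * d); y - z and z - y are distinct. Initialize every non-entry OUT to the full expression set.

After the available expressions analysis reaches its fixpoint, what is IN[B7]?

Fixpoint table:
  B0:   IN={}   OUT={}
  B1:   IN={}   OUT={a-a}
  B2:   IN={a-a}   OUT={a-a}
  B3:   IN={a-a}   OUT={a-a}
  B4:   IN={a-a}   OUT={a-a}
  B5:   IN={a-a}   OUT={a-a}
  B6:   IN={a-a}   OUT={a-a}
  B7:   IN={a-a}   OUT={}

Merge at B7: IN[B7] = OUT[B6] = {a-a}

Answer: {a-a}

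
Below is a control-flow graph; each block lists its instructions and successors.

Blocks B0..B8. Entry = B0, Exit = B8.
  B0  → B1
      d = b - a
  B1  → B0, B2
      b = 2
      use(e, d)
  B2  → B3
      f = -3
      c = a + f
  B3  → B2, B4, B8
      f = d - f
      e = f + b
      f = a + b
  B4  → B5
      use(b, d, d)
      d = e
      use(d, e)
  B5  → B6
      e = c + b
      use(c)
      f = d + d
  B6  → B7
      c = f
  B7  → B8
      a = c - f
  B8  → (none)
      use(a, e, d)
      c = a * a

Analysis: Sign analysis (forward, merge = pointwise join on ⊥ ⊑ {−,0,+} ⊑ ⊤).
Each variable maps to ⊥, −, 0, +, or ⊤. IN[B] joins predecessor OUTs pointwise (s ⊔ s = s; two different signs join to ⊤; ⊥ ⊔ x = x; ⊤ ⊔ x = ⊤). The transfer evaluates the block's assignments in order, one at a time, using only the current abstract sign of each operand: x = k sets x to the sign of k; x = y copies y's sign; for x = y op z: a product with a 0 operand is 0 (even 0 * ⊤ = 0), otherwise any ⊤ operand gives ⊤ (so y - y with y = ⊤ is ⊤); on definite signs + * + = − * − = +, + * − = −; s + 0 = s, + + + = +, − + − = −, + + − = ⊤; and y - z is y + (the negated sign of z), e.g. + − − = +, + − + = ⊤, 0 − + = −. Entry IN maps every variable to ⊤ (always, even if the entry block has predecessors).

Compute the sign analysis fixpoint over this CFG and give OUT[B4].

Answer: {a: ⊤, b: +, c: ⊤, d: ⊤, e: ⊤, f: ⊤}

Trace:
Converged values:
  B0:  IN=(all ⊤)  OUT=(all ⊤)
  B1:  IN=(all ⊤)  OUT={b:+; rest ⊤}
  B2:  IN={b:+; rest ⊤}  OUT={b:+, f:-; rest ⊤}
  B3:  IN={b:+, f:-; rest ⊤}  OUT={b:+; rest ⊤}
  B4:  IN={b:+; rest ⊤}  OUT={b:+; rest ⊤}
  B5:  IN={b:+; rest ⊤}  OUT={b:+; rest ⊤}
  B6:  IN={b:+; rest ⊤}  OUT={b:+; rest ⊤}
  B7:  IN={b:+; rest ⊤}  OUT={b:+; rest ⊤}
  B8:  IN={b:+; rest ⊤}  OUT={b:+; rest ⊤}

Merge at B4: IN[B4] = OUT[B3] = {a: ⊤, b: +, c: ⊤, d: ⊤, e: ⊤, f: ⊤}
Applying B4's transfer function to that IN value gives OUT[B4] (row B4 above).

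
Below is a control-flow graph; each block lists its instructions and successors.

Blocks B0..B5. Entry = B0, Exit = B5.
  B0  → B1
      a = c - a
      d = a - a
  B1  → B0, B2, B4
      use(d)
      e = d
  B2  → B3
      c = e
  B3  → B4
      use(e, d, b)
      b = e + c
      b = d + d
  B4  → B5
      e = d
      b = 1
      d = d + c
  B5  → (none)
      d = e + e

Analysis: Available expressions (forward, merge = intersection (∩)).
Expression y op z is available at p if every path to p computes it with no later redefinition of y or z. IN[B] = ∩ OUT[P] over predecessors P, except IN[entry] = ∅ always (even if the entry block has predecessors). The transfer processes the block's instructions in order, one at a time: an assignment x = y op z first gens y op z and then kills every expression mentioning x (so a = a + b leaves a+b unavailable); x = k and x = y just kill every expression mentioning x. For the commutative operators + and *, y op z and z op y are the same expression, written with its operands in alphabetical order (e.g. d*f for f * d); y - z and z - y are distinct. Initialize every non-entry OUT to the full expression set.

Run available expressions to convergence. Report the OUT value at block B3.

Fixpoint table:
  B0:   IN={}   OUT={a-a}
  B1:   IN={a-a}   OUT={a-a}
  B2:   IN={a-a}   OUT={a-a}
  B3:   IN={a-a}   OUT={a-a, c+e, d+d}
  B4:   IN={a-a}   OUT={a-a}
  B5:   IN={a-a}   OUT={a-a, e+e}

Merge at B3: IN[B3] = OUT[B2] = {a-a}
Applying B3's transfer function to that IN value gives OUT[B3] (row B3 above).

Answer: {a-a, c+e, d+d}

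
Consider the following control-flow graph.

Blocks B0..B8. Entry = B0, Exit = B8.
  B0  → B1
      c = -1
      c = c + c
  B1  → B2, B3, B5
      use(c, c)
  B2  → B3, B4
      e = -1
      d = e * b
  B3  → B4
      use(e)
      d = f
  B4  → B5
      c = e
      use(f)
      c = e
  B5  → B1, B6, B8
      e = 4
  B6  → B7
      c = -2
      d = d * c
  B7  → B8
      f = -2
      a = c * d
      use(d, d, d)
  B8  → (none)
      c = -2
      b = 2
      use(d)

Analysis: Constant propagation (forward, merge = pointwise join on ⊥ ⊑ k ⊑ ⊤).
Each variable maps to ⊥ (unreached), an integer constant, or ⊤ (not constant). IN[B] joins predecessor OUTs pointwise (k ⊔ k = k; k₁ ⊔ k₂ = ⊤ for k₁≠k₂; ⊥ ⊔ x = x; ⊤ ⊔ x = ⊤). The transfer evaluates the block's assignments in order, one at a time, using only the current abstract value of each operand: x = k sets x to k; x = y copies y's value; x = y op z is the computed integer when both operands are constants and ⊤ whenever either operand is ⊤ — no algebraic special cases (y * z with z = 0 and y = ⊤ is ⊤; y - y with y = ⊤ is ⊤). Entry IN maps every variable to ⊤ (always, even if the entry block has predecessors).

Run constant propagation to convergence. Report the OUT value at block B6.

Converged values:
  B0:  IN=(all ⊤)  OUT={c:-2; rest ⊤}
  B1:  IN=(all ⊤)  OUT=(all ⊤)
  B2:  IN=(all ⊤)  OUT={e:-1; rest ⊤}
  B3:  IN=(all ⊤)  OUT=(all ⊤)
  B4:  IN=(all ⊤)  OUT=(all ⊤)
  B5:  IN=(all ⊤)  OUT={e:4; rest ⊤}
  B6:  IN={e:4; rest ⊤}  OUT={c:-2, e:4; rest ⊤}
  B7:  IN={c:-2, e:4; rest ⊤}  OUT={c:-2, e:4, f:-2; rest ⊤}
  B8:  IN={e:4; rest ⊤}  OUT={b:2, c:-2, e:4; rest ⊤}

Merge at B6: IN[B6] = OUT[B5] = {a: ⊤, b: ⊤, c: ⊤, d: ⊤, e: 4, f: ⊤}
Applying B6's transfer function to that IN value gives OUT[B6] (row B6 above).

Answer: {a: ⊤, b: ⊤, c: -2, d: ⊤, e: 4, f: ⊤}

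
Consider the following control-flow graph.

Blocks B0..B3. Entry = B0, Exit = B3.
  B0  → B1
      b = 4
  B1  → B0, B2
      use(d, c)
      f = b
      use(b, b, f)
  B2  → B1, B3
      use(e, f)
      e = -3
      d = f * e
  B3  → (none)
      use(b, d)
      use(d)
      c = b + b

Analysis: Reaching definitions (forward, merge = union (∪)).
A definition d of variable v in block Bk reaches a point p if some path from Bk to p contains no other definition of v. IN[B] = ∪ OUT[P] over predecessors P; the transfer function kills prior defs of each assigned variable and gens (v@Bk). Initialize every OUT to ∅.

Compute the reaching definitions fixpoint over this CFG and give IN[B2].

Answer: {b@B0, d@B2, e@B2, f@B1}

Trace:
Per-block solution:
  B0:   IN={b@B0, d@B2, e@B2, f@B1}   OUT={b@B0, d@B2, e@B2, f@B1}
  B1:   IN={b@B0, d@B2, e@B2, f@B1}   OUT={b@B0, d@B2, e@B2, f@B1}
  B2:   IN={b@B0, d@B2, e@B2, f@B1}   OUT={b@B0, d@B2, e@B2, f@B1}
  B3:   IN={b@B0, d@B2, e@B2, f@B1}   OUT={b@B0, c@B3, d@B2, e@B2, f@B1}

Merge at B2: IN[B2] = OUT[B1] = {b@B0, d@B2, e@B2, f@B1}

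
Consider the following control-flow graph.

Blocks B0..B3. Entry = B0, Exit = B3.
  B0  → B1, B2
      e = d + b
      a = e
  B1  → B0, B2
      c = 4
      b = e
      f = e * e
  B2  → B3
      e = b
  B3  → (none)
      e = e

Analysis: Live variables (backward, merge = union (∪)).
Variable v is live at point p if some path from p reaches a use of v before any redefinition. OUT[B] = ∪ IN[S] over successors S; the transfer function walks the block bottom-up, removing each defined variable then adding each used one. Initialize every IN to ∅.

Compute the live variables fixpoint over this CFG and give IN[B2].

Answer: {b}

Trace:
Fixpoint table:
  B0:  IN={b, d}  OUT={b, d, e}
  B1:  IN={d, e}  OUT={b, d}
  B2:  IN={b}  OUT={e}
  B3:  IN={e}  OUT={}

Merge at B2: OUT[B2] = IN[B3] = {e}
Applying B2's transfer function to that OUT value gives IN[B2] (row B2 above).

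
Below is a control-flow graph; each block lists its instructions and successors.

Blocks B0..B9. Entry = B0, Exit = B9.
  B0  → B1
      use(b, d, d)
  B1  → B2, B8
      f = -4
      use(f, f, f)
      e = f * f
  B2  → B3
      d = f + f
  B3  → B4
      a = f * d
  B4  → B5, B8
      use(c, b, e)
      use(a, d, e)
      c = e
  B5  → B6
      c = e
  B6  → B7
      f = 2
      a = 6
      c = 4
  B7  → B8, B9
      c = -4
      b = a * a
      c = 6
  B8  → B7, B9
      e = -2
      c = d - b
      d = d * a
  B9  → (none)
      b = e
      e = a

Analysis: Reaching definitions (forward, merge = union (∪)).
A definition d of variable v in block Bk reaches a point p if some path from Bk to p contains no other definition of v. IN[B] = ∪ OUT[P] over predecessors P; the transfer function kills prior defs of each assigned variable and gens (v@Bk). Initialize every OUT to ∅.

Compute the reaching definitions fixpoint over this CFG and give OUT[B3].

Answer: {a@B3, d@B2, e@B1, f@B1}

Working:
Per-block solution:
  B0: | IN={} | OUT={}
  B1: | IN={} | OUT={e@B1, f@B1}
  B2: | IN={e@B1, f@B1} | OUT={d@B2, e@B1, f@B1}
  B3: | IN={d@B2, e@B1, f@B1} | OUT={a@B3, d@B2, e@B1, f@B1}
  B4: | IN={a@B3, d@B2, e@B1, f@B1} | OUT={a@B3, c@B4, d@B2, e@B1, f@B1}
  B5: | IN={a@B3, c@B4, d@B2, e@B1, f@B1} | OUT={a@B3, c@B5, d@B2, e@B1, f@B1}
  B6: | IN={a@B3, c@B5, d@B2, e@B1, f@B1} | OUT={a@B6, c@B6, d@B2, e@B1, f@B6}
  B7: | IN={a@B3, a@B6, b@B7, c@B6, c@B8, d@B2, d@B8, e@B1, e@B8, f@B1, f@B6} | OUT={a@B3, a@B6, b@B7, c@B7, d@B2, d@B8, e@B1, e@B8, f@B1, f@B6}
  B8: | IN={a@B3, a@B6, b@B7, c@B4, c@B7, d@B2, d@B8, e@B1, e@B8, f@B1, f@B6} | OUT={a@B3, a@B6, b@B7, c@B8, d@B8, e@B8, f@B1, f@B6}
  B9: | IN={a@B3, a@B6, b@B7, c@B7, c@B8, d@B2, d@B8, e@B1, e@B8, f@B1, f@B6} | OUT={a@B3, a@B6, b@B9, c@B7, c@B8, d@B2, d@B8, e@B9, f@B1, f@B6}

Merge at B3: IN[B3] = OUT[B2] = {d@B2, e@B1, f@B1}
Applying B3's transfer function to that IN value gives OUT[B3] (row B3 above).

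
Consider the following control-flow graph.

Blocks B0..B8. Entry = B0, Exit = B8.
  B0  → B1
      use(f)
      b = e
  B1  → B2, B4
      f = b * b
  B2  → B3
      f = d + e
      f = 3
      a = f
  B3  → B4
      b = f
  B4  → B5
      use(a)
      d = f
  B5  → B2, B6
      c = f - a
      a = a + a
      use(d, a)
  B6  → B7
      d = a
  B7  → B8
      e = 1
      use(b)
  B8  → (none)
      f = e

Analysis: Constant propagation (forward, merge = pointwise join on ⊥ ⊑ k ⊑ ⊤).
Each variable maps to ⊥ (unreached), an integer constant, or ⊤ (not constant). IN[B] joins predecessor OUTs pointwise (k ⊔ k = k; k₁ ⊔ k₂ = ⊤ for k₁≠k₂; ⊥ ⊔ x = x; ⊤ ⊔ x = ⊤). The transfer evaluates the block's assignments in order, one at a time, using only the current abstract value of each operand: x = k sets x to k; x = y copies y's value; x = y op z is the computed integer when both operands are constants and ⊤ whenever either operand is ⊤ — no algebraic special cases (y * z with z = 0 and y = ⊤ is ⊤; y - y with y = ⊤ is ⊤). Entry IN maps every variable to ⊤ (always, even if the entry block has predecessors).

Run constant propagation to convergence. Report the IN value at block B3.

Answer: {a: 3, b: ⊤, c: ⊤, d: ⊤, e: ⊤, f: 3}

Derivation:
Per-block solution:
  B0:   IN=(all ⊤)   OUT=(all ⊤)
  B1:   IN=(all ⊤)   OUT=(all ⊤)
  B2:   IN=(all ⊤)   OUT={a:3, f:3; rest ⊤}
  B3:   IN={a:3, f:3; rest ⊤}   OUT={a:3, b:3, f:3; rest ⊤}
  B4:   IN=(all ⊤)   OUT=(all ⊤)
  B5:   IN=(all ⊤)   OUT=(all ⊤)
  B6:   IN=(all ⊤)   OUT=(all ⊤)
  B7:   IN=(all ⊤)   OUT={e:1; rest ⊤}
  B8:   IN={e:1; rest ⊤}   OUT={e:1, f:1; rest ⊤}

Merge at B3: IN[B3] = OUT[B2] = {a: 3, b: ⊤, c: ⊤, d: ⊤, e: ⊤, f: 3}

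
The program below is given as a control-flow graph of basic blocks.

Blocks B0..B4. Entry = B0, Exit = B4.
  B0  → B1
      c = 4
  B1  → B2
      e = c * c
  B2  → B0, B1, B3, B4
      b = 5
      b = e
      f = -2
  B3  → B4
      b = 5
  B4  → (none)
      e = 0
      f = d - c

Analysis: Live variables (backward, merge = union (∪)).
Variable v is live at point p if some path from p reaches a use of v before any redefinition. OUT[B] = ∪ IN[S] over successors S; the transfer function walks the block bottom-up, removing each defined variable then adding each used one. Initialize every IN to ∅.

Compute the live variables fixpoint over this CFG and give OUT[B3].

Answer: {c, d}

Trace:
Per-block solution:
  B0: | IN={d} | OUT={c, d}
  B1: | IN={c, d} | OUT={c, d, e}
  B2: | IN={c, d, e} | OUT={c, d}
  B3: | IN={c, d} | OUT={c, d}
  B4: | IN={c, d} | OUT={}

Merge at B3: OUT[B3] = IN[B4] = {c, d}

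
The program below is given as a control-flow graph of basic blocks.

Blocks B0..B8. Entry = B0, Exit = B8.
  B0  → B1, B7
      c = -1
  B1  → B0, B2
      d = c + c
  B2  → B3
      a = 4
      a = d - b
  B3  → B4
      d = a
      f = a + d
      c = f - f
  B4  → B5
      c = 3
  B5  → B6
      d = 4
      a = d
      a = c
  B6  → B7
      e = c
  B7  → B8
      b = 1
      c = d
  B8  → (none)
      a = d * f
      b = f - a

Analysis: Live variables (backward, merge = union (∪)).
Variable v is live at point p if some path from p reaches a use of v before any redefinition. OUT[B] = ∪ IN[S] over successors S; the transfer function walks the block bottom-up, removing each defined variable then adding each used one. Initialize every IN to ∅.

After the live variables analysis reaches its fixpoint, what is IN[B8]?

Per-block solution:
  B0:  IN={b, d, f}  OUT={b, c, d, f}
  B1:  IN={b, c, f}  OUT={b, d, f}
  B2:  IN={b, d}  OUT={a}
  B3:  IN={a}  OUT={f}
  B4:  IN={f}  OUT={c, f}
  B5:  IN={c, f}  OUT={c, d, f}
  B6:  IN={c, d, f}  OUT={d, f}
  B7:  IN={d, f}  OUT={d, f}
  B8:  IN={d, f}  OUT={}

B8 is the boundary node: OUT[B8] = {}
Applying B8's transfer function to that OUT value gives IN[B8] (row B8 above).

Answer: {d, f}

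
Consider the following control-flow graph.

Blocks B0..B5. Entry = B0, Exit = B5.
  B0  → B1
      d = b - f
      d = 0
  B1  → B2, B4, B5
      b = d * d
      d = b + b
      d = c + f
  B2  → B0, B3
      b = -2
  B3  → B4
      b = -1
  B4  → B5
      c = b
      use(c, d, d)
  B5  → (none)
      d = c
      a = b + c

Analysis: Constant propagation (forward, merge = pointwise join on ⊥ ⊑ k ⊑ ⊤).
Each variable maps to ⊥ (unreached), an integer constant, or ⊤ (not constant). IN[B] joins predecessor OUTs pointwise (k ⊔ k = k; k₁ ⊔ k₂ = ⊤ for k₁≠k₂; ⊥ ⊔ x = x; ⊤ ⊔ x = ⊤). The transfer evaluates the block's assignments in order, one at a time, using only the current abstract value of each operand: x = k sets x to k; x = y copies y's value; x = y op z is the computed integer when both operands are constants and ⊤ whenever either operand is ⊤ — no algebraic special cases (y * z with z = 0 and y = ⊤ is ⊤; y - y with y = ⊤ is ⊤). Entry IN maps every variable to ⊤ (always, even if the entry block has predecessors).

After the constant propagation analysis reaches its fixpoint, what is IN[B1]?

Answer: {a: ⊤, b: ⊤, c: ⊤, d: 0, e: ⊤, f: ⊤}

Working:
Converged values:
  B0:   IN=(all ⊤)   OUT={d:0; rest ⊤}
  B1:   IN={d:0; rest ⊤}   OUT={b:0; rest ⊤}
  B2:   IN={b:0; rest ⊤}   OUT={b:-2; rest ⊤}
  B3:   IN={b:-2; rest ⊤}   OUT={b:-1; rest ⊤}
  B4:   IN=(all ⊤)   OUT=(all ⊤)
  B5:   IN=(all ⊤)   OUT=(all ⊤)

Merge at B1: IN[B1] = OUT[B0] = {a: ⊤, b: ⊤, c: ⊤, d: 0, e: ⊤, f: ⊤}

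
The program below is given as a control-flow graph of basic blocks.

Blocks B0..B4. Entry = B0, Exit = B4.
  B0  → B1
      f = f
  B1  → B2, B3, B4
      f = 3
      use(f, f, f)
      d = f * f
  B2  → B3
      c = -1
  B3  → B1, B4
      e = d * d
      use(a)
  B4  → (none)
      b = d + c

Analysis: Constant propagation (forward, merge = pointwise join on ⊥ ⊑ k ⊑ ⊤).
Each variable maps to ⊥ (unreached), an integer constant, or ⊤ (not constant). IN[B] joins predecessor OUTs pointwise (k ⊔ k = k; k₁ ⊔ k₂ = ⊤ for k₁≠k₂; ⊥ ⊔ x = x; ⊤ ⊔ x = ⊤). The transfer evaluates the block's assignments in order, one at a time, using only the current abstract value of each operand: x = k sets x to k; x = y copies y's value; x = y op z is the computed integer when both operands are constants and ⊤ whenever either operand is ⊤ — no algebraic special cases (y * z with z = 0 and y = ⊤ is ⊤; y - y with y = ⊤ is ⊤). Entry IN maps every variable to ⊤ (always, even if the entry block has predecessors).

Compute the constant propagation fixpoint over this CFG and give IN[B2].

Answer: {a: ⊤, b: ⊤, c: ⊤, d: 9, e: ⊤, f: 3}

Trace:
Converged values:
  B0: | IN=(all ⊤) | OUT=(all ⊤)
  B1: | IN=(all ⊤) | OUT={d:9, f:3; rest ⊤}
  B2: | IN={d:9, f:3; rest ⊤} | OUT={c:-1, d:9, f:3; rest ⊤}
  B3: | IN={d:9, f:3; rest ⊤} | OUT={d:9, e:81, f:3; rest ⊤}
  B4: | IN={d:9, f:3; rest ⊤} | OUT={d:9, f:3; rest ⊤}

Merge at B2: IN[B2] = OUT[B1] = {a: ⊤, b: ⊤, c: ⊤, d: 9, e: ⊤, f: 3}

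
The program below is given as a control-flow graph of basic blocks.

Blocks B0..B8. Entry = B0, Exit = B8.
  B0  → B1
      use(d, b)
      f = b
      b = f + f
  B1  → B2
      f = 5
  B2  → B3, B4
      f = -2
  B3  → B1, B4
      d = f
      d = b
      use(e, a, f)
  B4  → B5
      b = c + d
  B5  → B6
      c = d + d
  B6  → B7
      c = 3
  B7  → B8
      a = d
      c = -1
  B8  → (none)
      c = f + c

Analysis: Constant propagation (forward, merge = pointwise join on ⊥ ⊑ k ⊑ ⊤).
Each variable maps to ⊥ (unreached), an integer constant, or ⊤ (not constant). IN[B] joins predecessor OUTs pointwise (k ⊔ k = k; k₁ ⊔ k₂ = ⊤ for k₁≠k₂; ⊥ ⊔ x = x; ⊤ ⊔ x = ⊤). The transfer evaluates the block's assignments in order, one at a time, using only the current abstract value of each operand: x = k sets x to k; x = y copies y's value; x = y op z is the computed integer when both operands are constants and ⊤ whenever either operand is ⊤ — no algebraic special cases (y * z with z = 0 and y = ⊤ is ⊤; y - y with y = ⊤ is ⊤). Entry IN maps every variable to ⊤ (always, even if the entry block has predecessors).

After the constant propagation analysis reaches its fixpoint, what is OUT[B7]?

Answer: {a: ⊤, b: ⊤, c: -1, d: ⊤, e: ⊤, f: -2}

Working:
Converged values:
  B0:  IN=(all ⊤)  OUT=(all ⊤)
  B1:  IN=(all ⊤)  OUT={f:5; rest ⊤}
  B2:  IN={f:5; rest ⊤}  OUT={f:-2; rest ⊤}
  B3:  IN={f:-2; rest ⊤}  OUT={f:-2; rest ⊤}
  B4:  IN={f:-2; rest ⊤}  OUT={f:-2; rest ⊤}
  B5:  IN={f:-2; rest ⊤}  OUT={f:-2; rest ⊤}
  B6:  IN={f:-2; rest ⊤}  OUT={c:3, f:-2; rest ⊤}
  B7:  IN={c:3, f:-2; rest ⊤}  OUT={c:-1, f:-2; rest ⊤}
  B8:  IN={c:-1, f:-2; rest ⊤}  OUT={c:-3, f:-2; rest ⊤}

Merge at B7: IN[B7] = OUT[B6] = {a: ⊤, b: ⊤, c: 3, d: ⊤, e: ⊤, f: -2}
Applying B7's transfer function to that IN value gives OUT[B7] (row B7 above).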